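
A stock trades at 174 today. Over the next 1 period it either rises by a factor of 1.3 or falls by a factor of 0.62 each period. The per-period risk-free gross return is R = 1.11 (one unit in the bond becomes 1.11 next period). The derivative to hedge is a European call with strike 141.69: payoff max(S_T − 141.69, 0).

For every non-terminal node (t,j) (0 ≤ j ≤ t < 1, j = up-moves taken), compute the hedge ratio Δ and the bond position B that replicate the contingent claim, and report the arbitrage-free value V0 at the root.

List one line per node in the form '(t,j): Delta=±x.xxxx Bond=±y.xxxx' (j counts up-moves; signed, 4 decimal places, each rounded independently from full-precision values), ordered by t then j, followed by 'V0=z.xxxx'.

(0,0): Delta=0.7142 Bond=-69.4173
V0=54.8621

No-arbitrage ⇒ martingale measure with p* = (R−d)/(u−d) = 0.7206.
Terminal values V(1,·): V(1,0)=0.0000, V(1,1)=84.5100
(0,0): S=174.0000. Δ = (V_up−V_dn)/(S_up−S_dn) = (84.5100−0.0000)/(226.2000−107.8800) = 0.7142. V = [p*·84.5100 + (1−p*)·0.0000]/1.11 = 54.8621. B = V − Δ·S = -69.4173.
Self-financing check: at every node Δ·S+B equals the discounted successor values.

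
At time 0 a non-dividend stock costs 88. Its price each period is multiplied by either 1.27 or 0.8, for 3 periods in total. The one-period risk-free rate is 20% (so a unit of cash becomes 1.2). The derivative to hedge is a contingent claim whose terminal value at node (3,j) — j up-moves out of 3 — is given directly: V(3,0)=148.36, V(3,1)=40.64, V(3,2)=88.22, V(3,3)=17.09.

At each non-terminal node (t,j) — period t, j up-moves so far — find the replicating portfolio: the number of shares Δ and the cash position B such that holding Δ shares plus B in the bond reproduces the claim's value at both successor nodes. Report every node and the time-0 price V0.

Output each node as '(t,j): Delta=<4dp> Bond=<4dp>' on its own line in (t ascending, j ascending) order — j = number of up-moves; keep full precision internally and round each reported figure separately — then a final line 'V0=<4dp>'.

(0,0): Delta=-0.7026 Bond=86.0661
(1,0): Delta=0.6158 Bond=10.4625
(1,1): Delta=-0.8480 Bond=119.5222
(2,0): Delta=-4.0695 Bond=276.4277
(2,1): Delta=1.1323 Bond=-33.6227
(2,2): Delta=-1.0663 Bond=174.4103
V0=24.2344

Risk-neutral probability p* = (R−d)/(u−d) = (1.2−0.8)/(1.27−0.8) = 0.8511.
At expiry t=3: V(3,0)=148.3600, V(3,1)=40.6400, V(3,2)=88.2200, V(3,3)=17.0900
Node (2,0) S=56.3200: V=(p*·40.6400+(1−p*)·148.3600)/1.2=47.2362; Δ=(40.6400−148.3600)/(71.5264−45.0560)=-4.0695; B=V−Δ·S=276.4277
Node (2,1) S=89.4080: V=(p*·88.2200+(1−p*)·40.6400)/1.2=67.6113; Δ=(88.2200−40.6400)/(113.5482−71.5264)=1.1323; B=V−Δ·S=-33.6227
Node (2,2) S=141.9352: V=(p*·17.0900+(1−p*)·88.2200)/1.2=23.0699; Δ=(17.0900−88.2200)/(180.2577−113.5482)=-1.0663; B=V−Δ·S=174.4103
Node (1,0) S=70.4000: V=(p*·67.6113+(1−p*)·47.2362)/1.2=53.8140; Δ=(67.6113−47.2362)/(89.4080−56.3200)=0.6158; B=V−Δ·S=10.4625
Node (1,1) S=111.7600: V=(p*·23.0699+(1−p*)·67.6113)/1.2=24.7531; Δ=(23.0699−67.6113)/(141.9352−89.4080)=-0.8480; B=V−Δ·S=119.5222
Node (0,0) S=88.0000: V=(p*·24.7531+(1−p*)·53.8140)/1.2=24.2344; Δ=(24.7531−53.8140)/(111.7600−70.4000)=-0.7026; B=V−Δ·S=86.0661
Self-financing check: at every node Δ·S+B equals the discounted successor values.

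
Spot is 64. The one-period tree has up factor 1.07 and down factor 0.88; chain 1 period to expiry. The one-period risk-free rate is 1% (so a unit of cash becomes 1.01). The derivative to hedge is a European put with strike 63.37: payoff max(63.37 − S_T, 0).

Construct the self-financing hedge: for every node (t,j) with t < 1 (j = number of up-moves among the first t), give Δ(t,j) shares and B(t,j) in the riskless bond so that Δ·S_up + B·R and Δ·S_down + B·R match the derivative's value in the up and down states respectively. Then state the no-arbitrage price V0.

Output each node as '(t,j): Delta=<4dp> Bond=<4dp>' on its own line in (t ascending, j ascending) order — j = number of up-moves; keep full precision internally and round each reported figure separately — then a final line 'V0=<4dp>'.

(0,0): Delta=-0.5798 Bond=39.3095
V0=2.2043

Under the risk-neutral measure, an up-move has probability p* = (R−d)/(u−d) = 0.6842 and values discount at R = 1.01.
At expiry t=1: V(1,0)=7.0500, V(1,1)=0.0000
  t=0,j=0: stock 64.0000 → up 68.4800 (V=0.0000), down 56.3200 (V=7.0500). Price 2.2043; hedge Δ=-0.5798, bond B=39.3095.
Root portfolio cost Δ·64+B reproduces V0=2.2043.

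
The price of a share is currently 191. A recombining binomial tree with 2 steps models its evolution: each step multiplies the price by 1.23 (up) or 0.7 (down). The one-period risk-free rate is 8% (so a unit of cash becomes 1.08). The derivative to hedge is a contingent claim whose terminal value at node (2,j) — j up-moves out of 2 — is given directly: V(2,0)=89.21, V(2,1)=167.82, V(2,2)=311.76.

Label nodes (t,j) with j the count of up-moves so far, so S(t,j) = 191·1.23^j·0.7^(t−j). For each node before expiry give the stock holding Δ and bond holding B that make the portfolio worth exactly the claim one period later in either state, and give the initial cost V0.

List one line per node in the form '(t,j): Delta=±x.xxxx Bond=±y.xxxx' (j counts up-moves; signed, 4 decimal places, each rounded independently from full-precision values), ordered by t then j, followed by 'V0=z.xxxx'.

(0,0): Delta=1.1475 Bond=-17.2473
(1,0): Delta=1.1094 Bond=-13.5320
(1,1): Delta=1.1560 Bond=-20.6384
V0=201.9182

Under the risk-neutral measure, an up-move has probability p* = (R−d)/(u−d) = 0.7170 and values discount at R = 1.08.
Terminal values V(2,·): V(2,0)=89.2100, V(2,1)=167.8200, V(2,2)=311.7600
  t=1,j=0: stock 133.7000 → up 164.4510 (V=167.8200), down 93.5900 (V=89.2100). Price 134.7888; hedge Δ=1.1094, bond B=-13.5320.
  t=1,j=1: stock 234.9300 → up 288.9639 (V=311.7600), down 164.4510 (V=167.8200). Price 250.9465; hedge Δ=1.1560, bond B=-20.6384.
  t=0,j=0: stock 191.0000 → up 234.9300 (V=250.9465), down 133.7000 (V=134.7888). Price 201.9182; hedge Δ=1.1475, bond B=-17.2473.
Each (Δ,B) replicates both successor values, so the strategy is self-financing and V0 is arbitrage-free.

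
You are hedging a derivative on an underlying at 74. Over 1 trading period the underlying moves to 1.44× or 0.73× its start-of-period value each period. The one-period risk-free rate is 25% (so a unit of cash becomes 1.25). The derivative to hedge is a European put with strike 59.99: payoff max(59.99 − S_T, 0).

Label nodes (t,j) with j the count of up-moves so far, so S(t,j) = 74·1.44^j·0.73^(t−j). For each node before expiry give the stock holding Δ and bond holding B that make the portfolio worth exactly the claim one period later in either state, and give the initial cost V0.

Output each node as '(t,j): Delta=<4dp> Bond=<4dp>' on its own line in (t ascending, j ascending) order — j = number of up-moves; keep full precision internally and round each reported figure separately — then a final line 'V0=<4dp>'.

Risk-neutral probability p* = (R−d)/(u−d) = (1.25−0.73)/(1.44−0.73) = 0.7324.
Payoff layer (t=1): V(1,0)=5.9700, V(1,1)=0.0000
Node (0,0) S=74.0000: V=(p*·0.0000+(1−p*)·5.9700)/1.25=1.2781; Δ=(0.0000−5.9700)/(106.5600−54.0200)=-0.1136; B=V−Δ·S=9.6865
Root portfolio cost Δ·74+B reproduces V0=1.2781.

(0,0): Delta=-0.1136 Bond=9.6865
V0=1.2781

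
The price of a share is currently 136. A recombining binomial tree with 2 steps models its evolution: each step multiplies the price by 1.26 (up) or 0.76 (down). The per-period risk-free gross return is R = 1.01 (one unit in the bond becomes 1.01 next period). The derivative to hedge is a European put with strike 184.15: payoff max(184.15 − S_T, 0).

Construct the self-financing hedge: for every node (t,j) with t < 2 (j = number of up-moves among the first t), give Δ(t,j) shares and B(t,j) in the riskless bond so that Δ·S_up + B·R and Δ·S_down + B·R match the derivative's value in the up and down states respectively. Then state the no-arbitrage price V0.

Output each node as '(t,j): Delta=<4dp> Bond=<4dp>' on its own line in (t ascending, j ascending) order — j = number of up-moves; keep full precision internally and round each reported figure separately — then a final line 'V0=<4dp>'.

(0,0): Delta=-0.7688 Bond=156.8568
(1,0): Delta=-1.0000 Bond=182.3267
(1,1): Delta=-0.6293 Bond=134.5241
V0=52.3060

The replicating-portfolio and risk-neutral prices coincide; use p* = (1.01−0.76)/(1.26−0.76) = 0.5000 for the latter.
Terminal payoffs: V(2,0)=105.5964, V(2,1)=53.9164, V(2,2)=0.0000
(1,0): S=103.3600. Δ = (V_up−V_dn)/(S_up−S_dn) = (53.9164−105.5964)/(130.2336−78.5536) = -1.0000. V = [p*·53.9164 + (1−p*)·105.5964]/1.01 = 78.9667. B = V − Δ·S = 182.3267.
(1,1): S=171.3600. Δ = (V_up−V_dn)/(S_up−S_dn) = (0.0000−53.9164)/(215.9136−130.2336) = -0.6293. V = [p*·0.0000 + (1−p*)·53.9164]/1.01 = 26.6913. B = V − Δ·S = 134.5241.
(0,0): S=136.0000. Δ = (V_up−V_dn)/(S_up−S_dn) = (26.6913−78.9667)/(171.3600−103.3600) = -0.7688. V = [p*·26.6913 + (1−p*)·78.9667]/1.01 = 52.3060. B = V − Δ·S = 156.8568.
Check: Δ(0,0)·S0 + B(0,0) = 52.3060 = V0.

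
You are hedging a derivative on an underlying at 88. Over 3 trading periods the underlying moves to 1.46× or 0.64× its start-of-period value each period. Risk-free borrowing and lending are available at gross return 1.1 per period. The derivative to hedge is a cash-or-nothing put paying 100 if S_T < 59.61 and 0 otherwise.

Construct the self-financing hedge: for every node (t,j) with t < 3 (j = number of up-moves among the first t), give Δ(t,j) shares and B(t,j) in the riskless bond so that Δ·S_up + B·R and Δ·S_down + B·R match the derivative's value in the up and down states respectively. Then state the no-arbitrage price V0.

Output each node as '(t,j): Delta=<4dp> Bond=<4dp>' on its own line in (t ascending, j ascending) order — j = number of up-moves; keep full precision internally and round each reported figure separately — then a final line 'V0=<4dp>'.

Since d<R<u, set p* = (R−d)/(u−d) = 0.5610; price each node as the discounted p*-expectation of its children.
Terminal payoffs: V(3,0)=100.0000, V(3,1)=100.0000, V(3,2)=0.0000, V(3,3)=0.0000
  t=2,j=0: stock 36.0448 → up 52.6254 (V=100.0000), down 23.0687 (V=100.0000). Price 90.9091; hedge Δ=0.0000, bond B=90.9091.
  t=2,j=1: stock 82.2272 → up 120.0517 (V=0.0000), down 52.6254 (V=100.0000). Price 39.9113; hedge Δ=-1.4831, bond B=161.8625.
  t=2,j=2: stock 187.5808 → up 273.8680 (V=0.0000), down 120.0517 (V=0.0000). Price 0.0000; hedge Δ=0.0000, bond B=0.0000.
  t=1,j=0: stock 56.3200 → up 82.2272 (V=39.9113), down 36.0448 (V=90.9091). Price 56.6369; hedge Δ=-1.1043, bond B=118.8293.
  t=1,j=1: stock 128.4800 → up 187.5808 (V=0.0000), down 82.2272 (V=39.9113). Price 15.9291; hedge Δ=-0.3788, bond B=64.6015.
  t=0,j=0: stock 88.0000 → up 128.4800 (V=15.9291), down 56.3200 (V=56.6369). Price 30.7280; hedge Δ=-0.5641, bond B=80.3716.
Each (Δ,B) replicates both successor values, so the strategy is self-financing and V0 is arbitrage-free.

(0,0): Delta=-0.5641 Bond=80.3716
(1,0): Delta=-1.1043 Bond=118.8293
(1,1): Delta=-0.3788 Bond=64.6015
(2,0): Delta=0.0000 Bond=90.9091
(2,1): Delta=-1.4831 Bond=161.8625
(2,2): Delta=0.0000 Bond=0.0000
V0=30.7280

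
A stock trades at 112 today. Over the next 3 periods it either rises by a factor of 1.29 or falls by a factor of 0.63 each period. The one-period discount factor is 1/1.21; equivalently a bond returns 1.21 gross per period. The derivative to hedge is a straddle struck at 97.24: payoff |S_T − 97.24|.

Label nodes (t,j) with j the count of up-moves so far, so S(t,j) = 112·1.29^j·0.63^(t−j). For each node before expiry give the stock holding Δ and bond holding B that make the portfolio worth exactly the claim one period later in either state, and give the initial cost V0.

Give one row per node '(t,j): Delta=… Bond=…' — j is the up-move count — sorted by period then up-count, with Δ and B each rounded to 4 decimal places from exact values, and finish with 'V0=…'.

Risk-neutral probability p* = (R−d)/(u−d) = (1.21−0.63)/(1.29−0.63) = 0.8788.
Terminal values V(3,·): V(3,0)=69.2347, V(3,1)=39.8959, V(3,2)=20.1789, V(3,3)=143.1892
Node (2,0) S=44.4528: V=(p*·39.8959+(1−p*)·69.2347)/1.21=35.9108; Δ=(39.8959−69.2347)/(57.3441−28.0053)=-1.0000; B=V−Δ·S=80.3636
Node (2,1) S=91.0224: V=(p*·20.1789+(1−p*)·39.8959)/1.21=18.6519; Δ=(20.1789−39.8959)/(117.4189−57.3441)=-0.3282; B=V−Δ·S=48.5262
Node (2,2) S=186.3792: V=(p*·143.1892+(1−p*)·20.1789)/1.21=106.0156; Δ=(143.1892−20.1789)/(240.4292−117.4189)=1.0000; B=V−Δ·S=-80.3636
Node (1,0) S=70.5600: V=(p*·18.6519+(1−p*)·35.9108)/1.21=17.1437; Δ=(18.6519−35.9108)/(91.0224−44.4528)=-0.3706; B=V−Δ·S=43.2936
Node (1,1) S=144.4800: V=(p*·106.0156+(1−p*)·18.6519)/1.21=78.8645; Δ=(106.0156−18.6519)/(186.3792−91.0224)=0.9162; B=V−Δ·S=-53.5047
Node (0,0) S=112.0000: V=(p*·78.8645+(1−p*)·17.1437)/1.21=58.9944; Δ=(78.8645−17.1437)/(144.4800−70.5600)=0.8350; B=V−Δ·S=-34.5219
Check: Δ(0,0)·S0 + B(0,0) = 58.9944 = V0.

(0,0): Delta=0.8350 Bond=-34.5219
(1,0): Delta=-0.3706 Bond=43.2936
(1,1): Delta=0.9162 Bond=-53.5047
(2,0): Delta=-1.0000 Bond=80.3636
(2,1): Delta=-0.3282 Bond=48.5262
(2,2): Delta=1.0000 Bond=-80.3636
V0=58.9944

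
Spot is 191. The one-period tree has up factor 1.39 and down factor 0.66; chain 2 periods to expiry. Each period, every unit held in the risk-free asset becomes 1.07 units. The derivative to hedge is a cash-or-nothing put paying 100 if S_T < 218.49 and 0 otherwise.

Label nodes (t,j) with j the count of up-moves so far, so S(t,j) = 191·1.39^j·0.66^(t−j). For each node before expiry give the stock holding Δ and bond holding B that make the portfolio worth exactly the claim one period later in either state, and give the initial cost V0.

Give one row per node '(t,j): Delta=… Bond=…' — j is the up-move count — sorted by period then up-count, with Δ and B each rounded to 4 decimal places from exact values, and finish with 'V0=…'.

No-arbitrage ⇒ martingale measure with p* = (R−d)/(u−d) = 0.5616.
At expiry t=2: V(2,0)=100.0000, V(2,1)=100.0000, V(2,2)=0.0000
  t=1,j=0: stock 126.0600 → up 175.2234 (V=100.0000), down 83.1996 (V=100.0000). Price 93.4579; hedge Δ=0.0000, bond B=93.4579.
  t=1,j=1: stock 265.4900 → up 369.0311 (V=0.0000), down 175.2234 (V=100.0000). Price 40.9679; hedge Δ=-0.5160, bond B=177.9542.
  t=0,j=0: stock 191.0000 → up 265.4900 (V=40.9679), down 126.0600 (V=93.4579). Price 59.7918; hedge Δ=-0.3765, bond B=131.6960.
Self-financing check: at every node Δ·S+B equals the discounted successor values.

(0,0): Delta=-0.3765 Bond=131.6960
(1,0): Delta=0.0000 Bond=93.4579
(1,1): Delta=-0.5160 Bond=177.9542
V0=59.7918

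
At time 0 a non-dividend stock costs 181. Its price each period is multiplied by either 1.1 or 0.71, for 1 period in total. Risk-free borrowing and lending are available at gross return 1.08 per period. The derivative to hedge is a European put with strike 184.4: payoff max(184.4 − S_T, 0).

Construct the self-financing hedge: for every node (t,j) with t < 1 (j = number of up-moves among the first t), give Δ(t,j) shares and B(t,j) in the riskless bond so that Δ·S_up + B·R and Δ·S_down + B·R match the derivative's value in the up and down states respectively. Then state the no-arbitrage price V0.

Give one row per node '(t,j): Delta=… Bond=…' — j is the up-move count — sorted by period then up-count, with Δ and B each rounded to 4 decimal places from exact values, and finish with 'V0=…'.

(0,0): Delta=-0.7918 Bond=145.9615
V0=2.6538

Under the risk-neutral measure, an up-move has probability p* = (R−d)/(u−d) = 0.9487 and values discount at R = 1.08.
At expiry t=1: V(1,0)=55.8900, V(1,1)=0.0000
  t=0,j=0: stock 181.0000 → up 199.1000 (V=0.0000), down 128.5100 (V=55.8900). Price 2.6538; hedge Δ=-0.7918, bond B=145.9615.
Check: Δ(0,0)·S0 + B(0,0) = 2.6538 = V0.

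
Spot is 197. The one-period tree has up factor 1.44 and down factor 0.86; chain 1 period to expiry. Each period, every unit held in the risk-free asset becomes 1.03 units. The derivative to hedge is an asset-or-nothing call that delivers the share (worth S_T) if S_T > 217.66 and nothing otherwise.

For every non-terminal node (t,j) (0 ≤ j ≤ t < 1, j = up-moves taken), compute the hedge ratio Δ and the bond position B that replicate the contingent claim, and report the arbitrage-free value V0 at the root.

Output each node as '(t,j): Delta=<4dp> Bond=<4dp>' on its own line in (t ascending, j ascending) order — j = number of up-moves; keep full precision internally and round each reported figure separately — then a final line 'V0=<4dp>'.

(0,0): Delta=2.4828 Bond=-408.3776
V0=80.7258

The replicating-portfolio and risk-neutral prices coincide; use p* = (1.03−0.86)/(1.44−0.86) = 0.2931 for the latter.
At expiry t=1: V(1,0)=0.0000, V(1,1)=283.6800
  t=0,j=0: stock 197.0000 → up 283.6800 (V=283.6800), down 169.4200 (V=0.0000). Price 80.7258; hedge Δ=2.4828, bond B=-408.3776.
Each (Δ,B) replicates both successor values, so the strategy is self-financing and V0 is arbitrage-free.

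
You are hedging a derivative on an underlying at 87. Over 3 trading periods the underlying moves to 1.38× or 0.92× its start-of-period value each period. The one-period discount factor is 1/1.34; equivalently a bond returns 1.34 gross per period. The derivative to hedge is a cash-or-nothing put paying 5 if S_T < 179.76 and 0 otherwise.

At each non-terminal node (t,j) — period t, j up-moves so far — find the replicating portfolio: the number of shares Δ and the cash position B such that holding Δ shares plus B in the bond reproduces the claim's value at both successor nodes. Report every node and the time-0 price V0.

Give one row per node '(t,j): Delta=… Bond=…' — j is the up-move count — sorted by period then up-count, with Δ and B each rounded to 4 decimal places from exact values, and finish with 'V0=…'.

(0,0): Delta=-0.0580 Bond=5.5428
(1,0): Delta=0.0000 Bond=2.7846
(1,1): Delta=-0.0617 Bond=7.8695
(2,0): Delta=0.0000 Bond=3.7313
(2,1): Delta=0.0000 Bond=3.7313
(2,2): Delta=-0.0656 Bond=11.1940
V0=0.4963

No-arbitrage ⇒ martingale measure with p* = (R−d)/(u−d) = 0.9130.
Terminal values V(3,·): V(3,0)=5.0000, V(3,1)=5.0000, V(3,2)=5.0000, V(3,3)=0.0000
(2,0): S=73.6368. Δ = (V_up−V_dn)/(S_up−S_dn) = (5.0000−5.0000)/(101.6188−67.7459) = 0.0000. V = [p*·5.0000 + (1−p*)·5.0000]/1.34 = 3.7313. B = V − Δ·S = 3.7313.
(2,1): S=110.4552. Δ = (V_up−V_dn)/(S_up−S_dn) = (5.0000−5.0000)/(152.4282−101.6188) = 0.0000. V = [p*·5.0000 + (1−p*)·5.0000]/1.34 = 3.7313. B = V − Δ·S = 3.7313.
(2,2): S=165.6828. Δ = (V_up−V_dn)/(S_up−S_dn) = (0.0000−5.0000)/(228.6423−152.4282) = -0.0656. V = [p*·0.0000 + (1−p*)·5.0000]/1.34 = 0.3245. B = V − Δ·S = 11.1940.
(1,0): S=80.0400. Δ = (V_up−V_dn)/(S_up−S_dn) = (3.7313−3.7313)/(110.4552−73.6368) = 0.0000. V = [p*·3.7313 + (1−p*)·3.7313]/1.34 = 2.7846. B = V − Δ·S = 2.7846.
(1,1): S=120.0600. Δ = (V_up−V_dn)/(S_up−S_dn) = (0.3245−3.7313)/(165.6828−110.4552) = -0.0617. V = [p*·0.3245 + (1−p*)·3.7313]/1.34 = 0.4632. B = V − Δ·S = 7.8695.
(0,0): S=87.0000. Δ = (V_up−V_dn)/(S_up−S_dn) = (0.4632−2.7846)/(120.0600−80.0400) = -0.0580. V = [p*·0.4632 + (1−p*)·2.7846]/1.34 = 0.4963. B = V − Δ·S = 5.5428.
Check: Δ(0,0)·S0 + B(0,0) = 0.4963 = V0.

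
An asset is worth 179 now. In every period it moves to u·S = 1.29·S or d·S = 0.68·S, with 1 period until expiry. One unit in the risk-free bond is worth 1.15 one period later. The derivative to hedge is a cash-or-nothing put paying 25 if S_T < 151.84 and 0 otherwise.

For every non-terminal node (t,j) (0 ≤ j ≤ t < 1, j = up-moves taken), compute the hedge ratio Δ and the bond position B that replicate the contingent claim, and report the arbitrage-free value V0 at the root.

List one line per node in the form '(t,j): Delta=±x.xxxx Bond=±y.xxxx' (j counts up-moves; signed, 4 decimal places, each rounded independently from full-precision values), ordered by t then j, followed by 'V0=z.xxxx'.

(0,0): Delta=-0.2290 Bond=45.9729
V0=4.9893

No-arbitrage ⇒ martingale measure with p* = (R−d)/(u−d) = 0.7705.
Terminal payoffs: V(1,0)=25.0000, V(1,1)=0.0000
  t=0,j=0: stock 179.0000 → up 230.9100 (V=0.0000), down 121.7200 (V=25.0000). Price 4.9893; hedge Δ=-0.2290, bond B=45.9729.
Self-financing check: at every node Δ·S+B equals the discounted successor values.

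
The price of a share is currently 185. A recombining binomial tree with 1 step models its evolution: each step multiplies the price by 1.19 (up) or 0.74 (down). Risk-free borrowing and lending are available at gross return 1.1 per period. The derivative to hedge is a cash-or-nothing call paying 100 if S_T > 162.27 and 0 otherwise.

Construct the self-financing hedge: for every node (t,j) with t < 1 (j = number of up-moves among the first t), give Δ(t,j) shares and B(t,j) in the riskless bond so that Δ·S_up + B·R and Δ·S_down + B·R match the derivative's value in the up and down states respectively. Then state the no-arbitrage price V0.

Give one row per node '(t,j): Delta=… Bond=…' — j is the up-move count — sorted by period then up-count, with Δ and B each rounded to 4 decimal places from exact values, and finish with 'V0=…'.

Under the risk-neutral measure, an up-move has probability p* = (R−d)/(u−d) = 0.8000 and values discount at R = 1.1.
Terminal payoffs: V(1,0)=0.0000, V(1,1)=100.0000
Node (0,0) S=185.0000: V=(p*·100.0000+(1−p*)·0.0000)/1.1=72.7273; Δ=(100.0000−0.0000)/(220.1500−136.9000)=1.2012; B=V−Δ·S=-149.4949
Each (Δ,B) replicates both successor values, so the strategy is self-financing and V0 is arbitrage-free.

(0,0): Delta=1.2012 Bond=-149.4949
V0=72.7273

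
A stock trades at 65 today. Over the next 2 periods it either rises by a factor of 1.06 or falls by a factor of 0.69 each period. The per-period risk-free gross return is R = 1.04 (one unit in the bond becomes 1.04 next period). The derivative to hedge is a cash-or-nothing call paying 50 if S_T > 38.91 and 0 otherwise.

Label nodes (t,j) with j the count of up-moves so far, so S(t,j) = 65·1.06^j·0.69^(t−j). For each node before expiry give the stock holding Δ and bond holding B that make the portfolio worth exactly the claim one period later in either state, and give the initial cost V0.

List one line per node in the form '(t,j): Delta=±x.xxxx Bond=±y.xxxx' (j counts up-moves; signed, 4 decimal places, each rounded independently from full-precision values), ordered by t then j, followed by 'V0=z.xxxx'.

No-arbitrage ⇒ martingale measure with p* = (R−d)/(u−d) = 0.9459.
At expiry t=2: V(2,0)=0.0000, V(2,1)=50.0000, V(2,2)=50.0000
(1,0): S=44.8500. Δ = (V_up−V_dn)/(S_up−S_dn) = (50.0000−0.0000)/(47.5410−30.9465) = 3.0130. V = [p*·50.0000 + (1−p*)·0.0000]/1.04 = 45.4782. B = V − Δ·S = -89.6570.
(1,1): S=68.9000. Δ = (V_up−V_dn)/(S_up−S_dn) = (50.0000−50.0000)/(73.0340−47.5410) = 0.0000. V = [p*·50.0000 + (1−p*)·50.0000]/1.04 = 48.0769. B = V − Δ·S = 48.0769.
(0,0): S=65.0000. Δ = (V_up−V_dn)/(S_up−S_dn) = (48.0769−45.4782)/(68.9000−44.8500) = 0.1081. V = [p*·48.0769 + (1−p*)·45.4782]/1.04 = 46.0927. B = V − Δ·S = 39.0691.
Check: Δ(0,0)·S0 + B(0,0) = 46.0927 = V0.

(0,0): Delta=0.1081 Bond=39.0691
(1,0): Delta=3.0130 Bond=-89.6570
(1,1): Delta=0.0000 Bond=48.0769
V0=46.0927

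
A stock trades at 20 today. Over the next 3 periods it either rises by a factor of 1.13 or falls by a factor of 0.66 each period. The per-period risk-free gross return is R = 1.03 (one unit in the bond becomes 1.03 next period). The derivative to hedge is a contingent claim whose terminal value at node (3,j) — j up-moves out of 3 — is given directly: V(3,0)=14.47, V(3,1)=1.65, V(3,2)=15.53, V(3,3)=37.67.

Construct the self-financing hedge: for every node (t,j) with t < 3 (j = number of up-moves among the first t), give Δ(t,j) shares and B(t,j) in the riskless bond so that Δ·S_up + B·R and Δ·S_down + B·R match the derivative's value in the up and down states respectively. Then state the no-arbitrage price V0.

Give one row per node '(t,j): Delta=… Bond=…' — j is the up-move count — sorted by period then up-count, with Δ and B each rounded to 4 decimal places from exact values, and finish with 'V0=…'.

Since d<R<u, set p* = (R−d)/(u−d) = 0.7872; price each node as the discounted p*-expectation of its children.
Terminal payoffs: V(3,0)=14.4700, V(3,1)=1.6500, V(3,2)=15.5300, V(3,3)=37.6700
(2,0): S=8.7120. Δ = (V_up−V_dn)/(S_up−S_dn) = (1.6500−14.4700)/(9.8446−5.7499) = -3.1309. V = [p*·1.6500 + (1−p*)·14.4700]/1.03 = 4.2502. B = V − Δ·S = 31.5268.
(2,1): S=14.9160. Δ = (V_up−V_dn)/(S_up−S_dn) = (15.5300−1.6500)/(16.8551−9.8446) = 1.9799. V = [p*·15.5300 + (1−p*)·1.6500]/1.03 = 12.2105. B = V − Δ·S = -17.3214.
(2,2): S=25.5380. Δ = (V_up−V_dn)/(S_up−S_dn) = (37.6700−15.5300)/(28.8579−16.8551) = 1.8446. V = [p*·37.6700 + (1−p*)·15.5300]/1.03 = 31.9994. B = V − Δ·S = -15.1070.
(1,0): S=13.2000. Δ = (V_up−V_dn)/(S_up−S_dn) = (12.2105−4.2502)/(14.9160−8.7120) = 1.2831. V = [p*·12.2105 + (1−p*)·4.2502]/1.03 = 10.2105. B = V − Δ·S = -6.7264.
(1,1): S=22.6000. Δ = (V_up−V_dn)/(S_up−S_dn) = (31.9994−12.2105)/(25.5380−14.9160) = 1.8630. V = [p*·31.9994 + (1−p*)·12.2105]/1.03 = 26.9796. B = V − Δ·S = -15.1244.
(0,0): S=20.0000. Δ = (V_up−V_dn)/(S_up−S_dn) = (26.9796−10.2105)/(22.6000−13.2000) = 1.7839. V = [p*·26.9796 + (1−p*)·10.2105]/1.03 = 22.7298. B = V − Δ·S = -12.9491.
Check: Δ(0,0)·S0 + B(0,0) = 22.7298 = V0.

(0,0): Delta=1.7839 Bond=-12.9491
(1,0): Delta=1.2831 Bond=-6.7264
(1,1): Delta=1.8630 Bond=-15.1244
(2,0): Delta=-3.1309 Bond=31.5268
(2,1): Delta=1.9799 Bond=-17.3214
(2,2): Delta=1.8446 Bond=-15.1070
V0=22.7298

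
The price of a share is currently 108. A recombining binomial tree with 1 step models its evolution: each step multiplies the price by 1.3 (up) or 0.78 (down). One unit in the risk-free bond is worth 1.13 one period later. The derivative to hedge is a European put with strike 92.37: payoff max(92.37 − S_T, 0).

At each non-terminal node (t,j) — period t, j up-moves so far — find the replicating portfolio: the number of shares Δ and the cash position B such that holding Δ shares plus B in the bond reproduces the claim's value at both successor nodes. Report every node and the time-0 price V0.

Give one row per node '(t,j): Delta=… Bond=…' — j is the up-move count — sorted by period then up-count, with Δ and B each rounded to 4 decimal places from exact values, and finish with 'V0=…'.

Under the risk-neutral measure, an up-move has probability p* = (R−d)/(u−d) = 0.6731 and values discount at R = 1.13.
Terminal values V(1,·): V(1,0)=8.1300, V(1,1)=0.0000
  t=0,j=0: stock 108.0000 → up 140.4000 (V=0.0000), down 84.2400 (V=8.1300). Price 2.3521; hedge Δ=-0.1448, bond B=17.9867.
Self-financing check: at every node Δ·S+B equals the discounted successor values.

(0,0): Delta=-0.1448 Bond=17.9867
V0=2.3521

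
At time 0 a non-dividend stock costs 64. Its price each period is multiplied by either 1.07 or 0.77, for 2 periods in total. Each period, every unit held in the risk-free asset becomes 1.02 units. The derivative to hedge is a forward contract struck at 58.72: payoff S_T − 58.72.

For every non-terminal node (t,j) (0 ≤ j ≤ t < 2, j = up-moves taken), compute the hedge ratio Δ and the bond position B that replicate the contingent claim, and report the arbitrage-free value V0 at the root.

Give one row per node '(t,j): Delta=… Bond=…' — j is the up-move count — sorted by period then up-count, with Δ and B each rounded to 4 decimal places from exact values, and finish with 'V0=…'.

(0,0): Delta=1.0000 Bond=-56.4398
(1,0): Delta=1.0000 Bond=-57.5686
(1,1): Delta=1.0000 Bond=-57.5686
V0=7.5602

No-arbitrage ⇒ martingale measure with p* = (R−d)/(u−d) = 0.8333.
Terminal payoffs: V(2,0)=-20.7744, V(2,1)=-5.9904, V(2,2)=14.5536
  t=1,j=0: stock 49.2800 → up 52.7296 (V=-5.9904), down 37.9456 (V=-20.7744). Price -8.2886; hedge Δ=1.0000, bond B=-57.5686.
  t=1,j=1: stock 68.4800 → up 73.2736 (V=14.5536), down 52.7296 (V=-5.9904). Price 10.9114; hedge Δ=1.0000, bond B=-57.5686.
  t=0,j=0: stock 64.0000 → up 68.4800 (V=10.9114), down 49.2800 (V=-8.2886). Price 7.5602; hedge Δ=1.0000, bond B=-56.4398.
Self-financing check: at every node Δ·S+B equals the discounted successor values.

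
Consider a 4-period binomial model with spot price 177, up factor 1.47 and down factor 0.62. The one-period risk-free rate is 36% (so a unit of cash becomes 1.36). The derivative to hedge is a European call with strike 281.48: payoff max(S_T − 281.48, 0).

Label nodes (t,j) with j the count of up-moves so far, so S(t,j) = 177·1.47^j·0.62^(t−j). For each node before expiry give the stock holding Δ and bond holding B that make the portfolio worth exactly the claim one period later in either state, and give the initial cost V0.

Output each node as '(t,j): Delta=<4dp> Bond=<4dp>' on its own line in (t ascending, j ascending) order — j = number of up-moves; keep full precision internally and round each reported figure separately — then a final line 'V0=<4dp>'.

(0,0): Delta=0.8854 Bond=-58.5018
(1,0): Delta=0.2948 Bond=-14.7496
(1,1): Delta=0.9225 Bond=-89.1968
(2,0): Delta=0.0000 Bond=0.0000
(2,1): Delta=0.3133 Bond=-23.0412
(2,2): Delta=0.9606 Bond=-135.9149
(3,0): Delta=0.0000 Bond=0.0000
(3,1): Delta=0.0000 Bond=0.0000
(3,2): Delta=0.3330 Bond=-35.9941
(3,3): Delta=1.0000 Bond=-206.9706
V0=98.2188

No-arbitrage ⇒ martingale measure with p* = (R−d)/(u−d) = 0.8706.
Terminal values V(4,·): V(4,0)=0.0000, V(4,1)=0.0000, V(4,2)=0.0000, V(4,3)=67.1116, V(4,4)=545.0195
(3,0): S=42.1841. Δ = (V_up−V_dn)/(S_up−S_dn) = (0.0000−0.0000)/(62.0106−26.1541) = 0.0000. V = [p*·0.0000 + (1−p*)·0.0000]/1.36 = 0.0000. B = V − Δ·S = 0.0000.
(3,1): S=100.0170. Δ = (V_up−V_dn)/(S_up−S_dn) = (0.0000−0.0000)/(147.0250−62.0106) = 0.0000. V = [p*·0.0000 + (1−p*)·0.0000]/1.36 = 0.0000. B = V − Δ·S = 0.0000.
(3,2): S=237.1372. Δ = (V_up−V_dn)/(S_up−S_dn) = (67.1116−0.0000)/(348.5916−147.0250) = 0.3330. V = [p*·67.1116 + (1−p*)·0.0000]/1.36 = 42.9607. B = V − Δ·S = -35.9941.
(3,3): S=562.2446. Δ = (V_up−V_dn)/(S_up−S_dn) = (545.0195−67.1116)/(826.4995−348.5916) = 1.0000. V = [p*·545.0195 + (1−p*)·67.1116]/1.36 = 355.2740. B = V − Δ·S = -206.9706.
(2,0): S=68.0388. Δ = (V_up−V_dn)/(S_up−S_dn) = (0.0000−0.0000)/(100.0170−42.1841) = 0.0000. V = [p*·0.0000 + (1−p*)·0.0000]/1.36 = 0.0000. B = V − Δ·S = 0.0000.
(2,1): S=161.3178. Δ = (V_up−V_dn)/(S_up−S_dn) = (42.9607−0.0000)/(237.1372−100.0170) = 0.3133. V = [p*·42.9607 + (1−p*)·0.0000]/1.36 = 27.5008. B = V − Δ·S = -23.0412.
(2,2): S=382.4793. Δ = (V_up−V_dn)/(S_up−S_dn) = (355.2740−42.9607)/(562.2446−237.1372) = 0.9606. V = [p*·355.2740 + (1−p*)·42.9607]/1.36 = 231.5125. B = V − Δ·S = -135.9149.
(1,0): S=109.7400. Δ = (V_up−V_dn)/(S_up−S_dn) = (27.5008−0.0000)/(161.3178−68.0388) = 0.2948. V = [p*·27.5008 + (1−p*)·0.0000]/1.36 = 17.6043. B = V − Δ·S = -14.7496.
(1,1): S=260.1900. Δ = (V_up−V_dn)/(S_up−S_dn) = (231.5125−27.5008)/(382.4793−161.3178) = 0.9225. V = [p*·231.5125 + (1−p*)·27.5008]/1.36 = 150.8169. B = V − Δ·S = -89.1968.
(0,0): S=177.0000. Δ = (V_up−V_dn)/(S_up−S_dn) = (150.8169−17.6043)/(260.1900−109.7400) = 0.8854. V = [p*·150.8169 + (1−p*)·17.6043]/1.36 = 98.2188. B = V − Δ·S = -58.5018.
Check: Δ(0,0)·S0 + B(0,0) = 98.2188 = V0.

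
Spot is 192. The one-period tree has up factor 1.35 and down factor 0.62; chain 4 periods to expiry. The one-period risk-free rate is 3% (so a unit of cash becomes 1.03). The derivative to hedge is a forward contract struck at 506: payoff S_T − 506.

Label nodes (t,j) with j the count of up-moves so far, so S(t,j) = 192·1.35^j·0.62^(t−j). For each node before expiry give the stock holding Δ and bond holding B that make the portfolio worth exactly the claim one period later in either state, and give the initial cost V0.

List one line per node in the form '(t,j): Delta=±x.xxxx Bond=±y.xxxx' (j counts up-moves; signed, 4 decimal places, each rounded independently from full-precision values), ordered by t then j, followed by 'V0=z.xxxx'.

(0,0): Delta=1.0000 Bond=-449.5744
(1,0): Delta=1.0000 Bond=-463.0617
(1,1): Delta=1.0000 Bond=-463.0617
(2,0): Delta=1.0000 Bond=-476.9535
(2,1): Delta=1.0000 Bond=-476.9535
(2,2): Delta=1.0000 Bond=-476.9535
(3,0): Delta=1.0000 Bond=-491.2621
(3,1): Delta=1.0000 Bond=-491.2621
(3,2): Delta=1.0000 Bond=-491.2621
(3,3): Delta=1.0000 Bond=-491.2621
V0=-257.5744

No-arbitrage ⇒ martingale measure with p* = (R−d)/(u−d) = 0.5616.
Terminal payoffs: V(4,0)=-477.6294, V(4,1)=-444.2254, V(4,2)=-371.4908, V(4,3)=-213.1170, V(4,4)=131.7292
  t=3,j=0: stock 45.7590 → up 61.7746 (V=-444.2254), down 28.3706 (V=-477.6294). Price -445.5032; hedge Δ=1.0000, bond B=-491.2621.
  t=3,j=1: stock 99.6365 → up 134.5092 (V=-371.4908), down 61.7746 (V=-444.2254). Price -391.6257; hedge Δ=1.0000, bond B=-491.2621.
  t=3,j=2: stock 216.9504 → up 292.8830 (V=-213.1170), down 134.5092 (V=-371.4908). Price -274.3117; hedge Δ=1.0000, bond B=-491.2621.
  t=3,j=3: stock 472.3920 → up 637.7292 (V=131.7292), down 292.8830 (V=-213.1170). Price -18.8701; hedge Δ=1.0000, bond B=-491.2621.
  t=2,j=0: stock 73.8048 → up 99.6365 (V=-391.6257), down 45.7590 (V=-445.5032). Price -403.1487; hedge Δ=1.0000, bond B=-476.9535.
  t=2,j=1: stock 160.7040 → up 216.9504 (V=-274.3117), down 99.6365 (V=-391.6257). Price -316.2495; hedge Δ=1.0000, bond B=-476.9535.
  t=2,j=2: stock 349.9200 → up 472.3920 (V=-18.8701), down 216.9504 (V=-274.3117). Price -127.0335; hedge Δ=1.0000, bond B=-476.9535.
  t=1,j=0: stock 119.0400 → up 160.7040 (V=-316.2495), down 73.8048 (V=-403.1487). Price -344.0217; hedge Δ=1.0000, bond B=-463.0617.
  t=1,j=1: stock 259.2000 → up 349.9200 (V=-127.0335), down 160.7040 (V=-316.2495). Price -203.8617; hedge Δ=1.0000, bond B=-463.0617.
  t=0,j=0: stock 192.0000 → up 259.2000 (V=-203.8617), down 119.0400 (V=-344.0217). Price -257.5744; hedge Δ=1.0000, bond B=-449.5744.
The time-0 hedge costs -257.5744, which is the no-arbitrage price.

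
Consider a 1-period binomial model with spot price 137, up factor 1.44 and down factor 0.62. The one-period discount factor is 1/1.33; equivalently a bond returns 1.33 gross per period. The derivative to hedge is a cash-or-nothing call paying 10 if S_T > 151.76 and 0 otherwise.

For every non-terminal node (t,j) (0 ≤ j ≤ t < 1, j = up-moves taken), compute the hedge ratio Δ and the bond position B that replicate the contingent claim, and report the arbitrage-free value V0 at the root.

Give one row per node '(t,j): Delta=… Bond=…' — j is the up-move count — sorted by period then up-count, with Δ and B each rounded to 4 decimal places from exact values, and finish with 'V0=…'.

Risk-neutral probability p* = (R−d)/(u−d) = (1.33−0.62)/(1.44−0.62) = 0.8659.
Terminal payoffs: V(1,0)=0.0000, V(1,1)=10.0000
  t=0,j=0: stock 137.0000 → up 197.2800 (V=10.0000), down 84.9400 (V=0.0000). Price 6.5102; hedge Δ=0.0890, bond B=-5.6849.
Each (Δ,B) replicates both successor values, so the strategy is self-financing and V0 is arbitrage-free.

(0,0): Delta=0.0890 Bond=-5.6849
V0=6.5102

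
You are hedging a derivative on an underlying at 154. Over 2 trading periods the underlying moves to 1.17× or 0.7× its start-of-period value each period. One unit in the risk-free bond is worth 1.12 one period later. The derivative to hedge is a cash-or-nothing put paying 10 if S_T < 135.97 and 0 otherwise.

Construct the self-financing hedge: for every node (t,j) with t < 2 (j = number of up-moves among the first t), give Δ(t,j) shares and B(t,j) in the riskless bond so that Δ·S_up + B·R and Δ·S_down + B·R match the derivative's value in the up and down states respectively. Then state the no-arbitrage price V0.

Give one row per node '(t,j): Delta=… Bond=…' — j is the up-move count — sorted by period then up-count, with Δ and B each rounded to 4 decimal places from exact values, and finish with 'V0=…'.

(0,0): Delta=-0.1102 Bond=18.5819
(1,0): Delta=0.0000 Bond=8.9286
(1,1): Delta=-0.1181 Bond=22.2264
V0=1.6059

The replicating-portfolio and risk-neutral prices coincide; use p* = (1.12−0.7)/(1.17−0.7) = 0.8936 for the latter.
Terminal payoffs: V(2,0)=10.0000, V(2,1)=10.0000, V(2,2)=0.0000
  t=1,j=0: stock 107.8000 → up 126.1260 (V=10.0000), down 75.4600 (V=10.0000). Price 8.9286; hedge Δ=0.0000, bond B=8.9286.
  t=1,j=1: stock 180.1800 → up 210.8106 (V=0.0000), down 126.1260 (V=10.0000). Price 0.9498; hedge Δ=-0.1181, bond B=22.2264.
  t=0,j=0: stock 154.0000 → up 180.1800 (V=0.9498), down 107.8000 (V=8.9286). Price 1.6059; hedge Δ=-0.1102, bond B=18.5819.
Root portfolio cost Δ·154+B reproduces V0=1.6059.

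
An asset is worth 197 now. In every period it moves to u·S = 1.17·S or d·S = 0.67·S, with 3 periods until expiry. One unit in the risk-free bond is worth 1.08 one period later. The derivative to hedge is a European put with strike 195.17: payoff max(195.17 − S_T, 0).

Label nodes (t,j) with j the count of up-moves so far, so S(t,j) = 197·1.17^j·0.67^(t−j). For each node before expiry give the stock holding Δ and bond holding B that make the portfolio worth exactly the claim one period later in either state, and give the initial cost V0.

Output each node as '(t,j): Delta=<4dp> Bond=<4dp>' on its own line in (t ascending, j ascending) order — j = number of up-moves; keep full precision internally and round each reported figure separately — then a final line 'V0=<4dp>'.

(0,0): Delta=-0.2957 Bond=68.8528
(1,0): Delta=-1.0000 Bond=167.3268
(1,1): Delta=-0.2071 Bond=53.9539
(2,0): Delta=-1.0000 Bond=180.7130
(2,1): Delta=-1.0000 Bond=180.7130
(2,2): Delta=-0.1075 Bond=31.3926
V0=10.6077

Risk-neutral probability p* = (R−d)/(u−d) = (1.08−0.67)/(1.17−0.67) = 0.8200.
Terminal values V(3,·): V(3,0)=135.9197, V(3,1)=91.7030, V(3,2)=14.4889, V(3,3)=0.0000
(2,0): S=88.4333. Δ = (V_up−V_dn)/(S_up−S_dn) = (91.7030−135.9197)/(103.4670−59.2503) = -1.0000. V = [p*·91.7030 + (1−p*)·135.9197]/1.08 = 92.2797. B = V − Δ·S = 180.7130.
(2,1): S=154.4283. Δ = (V_up−V_dn)/(S_up−S_dn) = (14.4889−91.7030)/(180.6811−103.4670) = -1.0000. V = [p*·14.4889 + (1−p*)·91.7030]/1.08 = 26.2847. B = V − Δ·S = 180.7130.
(2,2): S=269.6733. Δ = (V_up−V_dn)/(S_up−S_dn) = (0.0000−14.4889)/(315.5178−180.6811) = -0.1075. V = [p*·0.0000 + (1−p*)·14.4889]/1.08 = 2.4148. B = V − Δ·S = 31.3926.
(1,0): S=131.9900. Δ = (V_up−V_dn)/(S_up−S_dn) = (26.2847−92.2797)/(154.4283−88.4333) = -1.0000. V = [p*·26.2847 + (1−p*)·92.2797]/1.08 = 35.3368. B = V − Δ·S = 167.3268.
(1,1): S=230.4900. Δ = (V_up−V_dn)/(S_up−S_dn) = (2.4148−26.2847)/(269.6733−154.4283) = -0.2071. V = [p*·2.4148 + (1−p*)·26.2847]/1.08 = 6.2142. B = V − Δ·S = 53.9539.
(0,0): S=197.0000. Δ = (V_up−V_dn)/(S_up−S_dn) = (6.2142−35.3368)/(230.4900−131.9900) = -0.2957. V = [p*·6.2142 + (1−p*)·35.3368]/1.08 = 10.6077. B = V − Δ·S = 68.8528.
The time-0 hedge costs 10.6077, which is the no-arbitrage price.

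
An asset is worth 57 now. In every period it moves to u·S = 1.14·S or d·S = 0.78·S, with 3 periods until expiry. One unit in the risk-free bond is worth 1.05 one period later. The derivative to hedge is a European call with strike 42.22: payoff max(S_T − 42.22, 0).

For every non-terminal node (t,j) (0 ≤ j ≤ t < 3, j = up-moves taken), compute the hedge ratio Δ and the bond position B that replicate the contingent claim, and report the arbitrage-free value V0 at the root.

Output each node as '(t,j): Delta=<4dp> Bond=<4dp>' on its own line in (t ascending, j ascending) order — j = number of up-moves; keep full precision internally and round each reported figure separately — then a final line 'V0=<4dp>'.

(0,0): Delta=0.9210 Bond=-31.4363
(1,0): Delta=0.6944 Bond=-22.9346
(1,1): Delta=0.9727 Bond=-36.3659
(2,0): Delta=0.0000 Bond=0.0000
(2,1): Delta=0.8528 Bond=-32.1084
(2,2): Delta=1.0000 Bond=-40.2095
V0=21.0598

Risk-neutral probability p* = (R−d)/(u−d) = (1.05−0.78)/(1.14−0.78) = 0.7500.
At expiry t=3: V(3,0)=0.0000, V(3,1)=0.0000, V(3,2)=15.5602, V(3,3)=42.2280
(2,0): S=34.6788. Δ = (V_up−V_dn)/(S_up−S_dn) = (0.0000−0.0000)/(39.5338−27.0495) = 0.0000. V = [p*·0.0000 + (1−p*)·0.0000]/1.05 = 0.0000. B = V − Δ·S = 0.0000.
(2,1): S=50.6844. Δ = (V_up−V_dn)/(S_up−S_dn) = (15.5602−0.0000)/(57.7802−39.5338) = 0.8528. V = [p*·15.5602 + (1−p*)·0.0000]/1.05 = 11.1144. B = V − Δ·S = -32.1084.
(2,2): S=74.0772. Δ = (V_up−V_dn)/(S_up−S_dn) = (42.2280−15.5602)/(84.4480−57.7802) = 1.0000. V = [p*·42.2280 + (1−p*)·15.5602]/1.05 = 33.8677. B = V − Δ·S = -40.2095.
(1,0): S=44.4600. Δ = (V_up−V_dn)/(S_up−S_dn) = (11.1144−0.0000)/(50.6844−34.6788) = 0.6944. V = [p*·11.1144 + (1−p*)·0.0000]/1.05 = 7.9389. B = V − Δ·S = -22.9346.
(1,1): S=64.9800. Δ = (V_up−V_dn)/(S_up−S_dn) = (33.8677−11.1144)/(74.0772−50.6844) = 0.9727. V = [p*·33.8677 + (1−p*)·11.1144]/1.05 = 26.8375. B = V − Δ·S = -36.3659.
(0,0): S=57.0000. Δ = (V_up−V_dn)/(S_up−S_dn) = (26.8375−7.9389)/(64.9800−44.4600) = 0.9210. V = [p*·26.8375 + (1−p*)·7.9389]/1.05 = 21.0598. B = V − Δ·S = -31.4363.
Root portfolio cost Δ·57+B reproduces V0=21.0598.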